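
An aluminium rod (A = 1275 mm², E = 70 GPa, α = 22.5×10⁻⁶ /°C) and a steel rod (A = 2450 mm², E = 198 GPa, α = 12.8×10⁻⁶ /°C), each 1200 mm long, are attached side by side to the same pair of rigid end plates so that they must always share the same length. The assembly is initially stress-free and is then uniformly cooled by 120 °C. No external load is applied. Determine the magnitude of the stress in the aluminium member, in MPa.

σ ≈ 68.8 MPa (tensile)

Equilibrium of a rigid end plate with no external load gives equal and opposite internal forces ±P in the two members. Since α_{aluminium} > α_{steel}, cooling drives the aluminium into tension and the steel into compression.
Equating the net (thermal + elastic) strains gives |α₁ − α₂|·ΔT = P·[1/(A₁E₁) + 1/(A₂E₂)].
|α₁ − α₂|·ΔT = 9.7×10⁻⁶ × 120 = 0.001164.
1/(A₁E₁) + 1/(A₂E₂) = 1/(1275×70×10³) + 1/(2450×198×10³) = 1.327×10⁻⁸ N⁻¹.
P = 0.001164 / 1.327×10⁻⁸ = 87740 N = 87.74 kN.
σ_{aluminium} = P/A₁ = 87740/1275 = 68.82 MPa, tensile.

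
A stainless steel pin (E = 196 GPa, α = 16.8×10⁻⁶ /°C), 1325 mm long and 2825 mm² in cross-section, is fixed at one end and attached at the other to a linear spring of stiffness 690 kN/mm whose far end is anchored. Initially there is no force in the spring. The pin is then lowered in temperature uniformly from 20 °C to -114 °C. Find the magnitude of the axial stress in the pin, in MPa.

σ ≈ 275 MPa (tensile)

The unrestrained thermal change is αΔT L = 16.8×10⁻⁶ × 134 × 1325 = 2.983 mm.
With a force P in the spring, the elastic change of the pin is PL/(AE) and that of the spring is P/k; compatibility requires their sum to equal δ_free.
P [ L/(AE) + 1/k ] = δ_free → P [ 1325/(2825×196×10³) + 1/(690×10³) ] = 2.983.
P = 2.983 / 3.842×10⁻⁶ = 776300 N.
σ = P/A = 776300/2825 = 274.8 MPa.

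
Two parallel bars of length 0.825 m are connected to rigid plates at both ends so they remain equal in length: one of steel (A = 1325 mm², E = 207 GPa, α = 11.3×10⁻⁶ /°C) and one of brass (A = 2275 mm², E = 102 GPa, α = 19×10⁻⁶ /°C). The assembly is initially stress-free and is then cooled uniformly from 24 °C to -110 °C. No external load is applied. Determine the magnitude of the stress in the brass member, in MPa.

The brass has the larger α, so on cooling it would change length more than the steel if both were free. The rigid plates force a common final length, so the brass is put into tension and the steel into compression, with equal and opposite forces P (no external load).
Compatibility of the two members (thermal + elastic change equal): (α₁ − α₂)ΔT = P·[1/(A₁E₁) + 1/(A₂E₂)].
|α₁ − α₂|·ΔT = 7.7×10⁻⁶ × 134 = 0.001032.
1/(A₁E₁) + 1/(A₂E₂) = 1/(1325×207×10³) + 1/(2275×102×10³) = 7.955×10⁻⁹ N⁻¹.
P = 0.001032 / 7.955×10⁻⁹ = 129700 N = 129.7 kN.
σ_{brass} = P/A₂ = 129700/2275 = 57.01 MPa, tensile.

σ ≈ 57 MPa (tensile)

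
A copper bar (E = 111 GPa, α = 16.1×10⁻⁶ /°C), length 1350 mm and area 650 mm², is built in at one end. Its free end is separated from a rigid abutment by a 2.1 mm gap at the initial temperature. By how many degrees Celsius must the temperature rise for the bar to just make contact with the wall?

Contact occurs when the free expansion equals the gap: αΔT L = 2.1 mm.
ΔT = 2.1 / (16.1×10⁻⁶ × 1350) = 96.62 °C.

ΔT ≈ 96.6 °C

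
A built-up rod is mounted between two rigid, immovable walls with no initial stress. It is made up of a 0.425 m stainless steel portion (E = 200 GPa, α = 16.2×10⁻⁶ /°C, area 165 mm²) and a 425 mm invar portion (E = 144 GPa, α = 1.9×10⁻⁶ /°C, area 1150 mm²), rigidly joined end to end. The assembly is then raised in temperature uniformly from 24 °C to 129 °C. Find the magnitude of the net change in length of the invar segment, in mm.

If the supports were absent, the total length change would be Σ αᵢΔT Lᵢ = 16.2×10⁻⁶×105×425 + 1.9×10⁻⁶×105×425 = 0.8077 mm.
The rigid supports impose zero overall length change; the single axial force P common to all segments must satisfy P Σ Lᵢ/(AᵢEᵢ) = δ_free.
Σ Lᵢ/(AᵢEᵢ) = 425/(165×200×10³) + 425/(1150×144×10³) = 1.545×10⁻⁵ mm/N.
P = 0.8077 / 1.545×10⁻⁵ = 52300 N = 52.3 kN, compressive.
For the invar segment, free thermal change = 1.9×10⁻⁶×105×425 = 0.08479 mm and elastic change from P = 52300×425/(1150×144×10³) = 0.1342 mm; these oppose, so the net change is 0.0494 mm (segment shortens).

|ΔL| ≈ 0.0494 mm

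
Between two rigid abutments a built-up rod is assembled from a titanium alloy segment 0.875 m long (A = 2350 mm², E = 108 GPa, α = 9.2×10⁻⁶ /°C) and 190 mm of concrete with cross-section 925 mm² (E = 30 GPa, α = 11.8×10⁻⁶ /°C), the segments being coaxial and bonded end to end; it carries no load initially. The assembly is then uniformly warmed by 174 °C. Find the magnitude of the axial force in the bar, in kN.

P ≈ 174 kN (compressive)

If the supports were absent, the total length change would be Σ αᵢΔT Lᵢ = 9.2×10⁻⁶×174×875 + 11.8×10⁻⁶×174×190 = 1.791 mm.
Since the ends are fixed, an axial force P builds up, equal in every segment, with P · Σ Lᵢ/(AᵢEᵢ) = δ_free.
The series flexibility is Σ Lᵢ/(AᵢEᵢ) = 875/(2350×108×10³) + 190/(925×30×10³) = 1.029×10⁻⁵ mm/N.
Hence P = δ_free / Σ(L/AE) = 1.791/1.029×10⁻⁵ = 174 kN (compressive).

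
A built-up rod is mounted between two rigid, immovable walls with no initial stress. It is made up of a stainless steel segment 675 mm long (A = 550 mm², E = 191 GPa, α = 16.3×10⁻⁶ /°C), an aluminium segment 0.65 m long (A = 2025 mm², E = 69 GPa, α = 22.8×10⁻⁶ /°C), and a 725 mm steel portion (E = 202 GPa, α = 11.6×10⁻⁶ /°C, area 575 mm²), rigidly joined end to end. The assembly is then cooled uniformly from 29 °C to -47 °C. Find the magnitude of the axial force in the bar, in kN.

P ≈ 150 kN (tensile)

With the walls removed the bar would change length by δ_free = Σ αᵢΔT Lᵢ = 16.3×10⁻⁶×76×675 + 22.8×10⁻⁶×76×650 + 11.6×10⁻⁶×76×725 = 2.602 mm.
Since the ends are fixed, an axial force P builds up, equal in every segment, with P · Σ Lᵢ/(AᵢEᵢ) = δ_free.
Σ Lᵢ/(AᵢEᵢ) = 675/(550×191×10³) + 650/(2025×69×10³) + 725/(575×202×10³) = 1.732×10⁻⁵ mm/N.
So P = 2.602 / 1.732×10⁻⁵ = 150.2 kN, tensile.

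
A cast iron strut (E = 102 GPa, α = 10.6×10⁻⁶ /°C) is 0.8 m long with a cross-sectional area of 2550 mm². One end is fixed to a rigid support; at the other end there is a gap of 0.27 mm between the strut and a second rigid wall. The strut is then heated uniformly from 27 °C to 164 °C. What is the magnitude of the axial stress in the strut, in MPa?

If the wall were absent the strut would grow by αΔT L = 10.6×10⁻⁶ × 137 × 800 = 1.162 mm.
This exceeds the 0.27 mm gap, so the wall pushes back. The portion of expansion that must be recovered elastically is δ_free − gap = 1.162 − 0.27 = 0.8918 mm.
Compatibility: PL/(AE) = 0.8918 mm, so σ = P/A = E × (0.8918/800) = 113.7 MPa.

σ ≈ 114 MPa (compressive)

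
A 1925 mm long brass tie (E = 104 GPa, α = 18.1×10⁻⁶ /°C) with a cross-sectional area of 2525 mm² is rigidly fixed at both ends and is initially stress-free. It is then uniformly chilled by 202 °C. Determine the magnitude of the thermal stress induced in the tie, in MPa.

σ ≈ 380 MPa (tensile)

Because both ends are immovable the net strain is zero, and the suppressed thermal strain is αΔT = 18.1×10⁻⁶ × 202 = 3656.2×10⁻⁶.
Hence σ = E·αΔT = 104×10³ × 3656.2×10⁻⁶ = 380.2 MPa, tensile.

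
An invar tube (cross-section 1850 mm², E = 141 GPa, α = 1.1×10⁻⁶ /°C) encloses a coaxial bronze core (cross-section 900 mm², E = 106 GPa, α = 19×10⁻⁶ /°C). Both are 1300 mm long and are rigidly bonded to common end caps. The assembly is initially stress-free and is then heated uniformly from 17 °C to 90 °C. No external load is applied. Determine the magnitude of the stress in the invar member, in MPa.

The bronze has the larger α, so on heating it would change length more than the invar if both were free. The rigid plates force a common final length, so the bronze is put into compression and the invar into tension, with equal and opposite forces P (no external load).
Equating the net (thermal + elastic) strains gives |α₁ − α₂|·ΔT = P·[1/(A₁E₁) + 1/(A₂E₂)].
|α₁ − α₂|·ΔT = 17.9×10⁻⁶ × 73 = 0.001307.
1/(A₁E₁) + 1/(A₂E₂) = 1/(1850×141×10³) + 1/(900×106×10³) = 1.432×10⁻⁸ N⁻¹.
P = 0.001307 / 1.432×10⁻⁸ = 91280 N = 91.28 kN.
σ_{invar} = P/A₁ = 91280/1850 = 49.34 MPa, tensile.

σ ≈ 49.3 MPa (tensile)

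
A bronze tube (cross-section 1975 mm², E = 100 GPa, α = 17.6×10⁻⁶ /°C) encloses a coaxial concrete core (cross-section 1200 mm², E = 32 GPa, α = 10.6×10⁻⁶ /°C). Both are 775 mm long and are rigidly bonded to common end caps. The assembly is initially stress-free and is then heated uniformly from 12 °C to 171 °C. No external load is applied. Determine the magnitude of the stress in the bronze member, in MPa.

σ ≈ 18.1 MPa (compressive)

The bronze has the larger α, so on heating it would change length more than the concrete if both were free. The rigid plates force a common final length, so the bronze is put into compression and the concrete into tension, with equal and opposite forces P (no external load).
Compatibility of the two members (thermal + elastic change equal): (α₁ − α₂)ΔT = P·[1/(A₁E₁) + 1/(A₂E₂)].
|α₁ − α₂|·ΔT = 7×10⁻⁶ × 159 = 0.001113.
1/(A₁E₁) + 1/(A₂E₂) = 1/(1975×100×10³) + 1/(1200×32×10³) = 3.11×10⁻⁸ N⁻¹.
P = 0.001113 / 3.11×10⁻⁸ = 35780 N = 35.78 kN.
σ_{bronze} = P/A₁ = 35780/1975 = 18.12 MPa, compressive.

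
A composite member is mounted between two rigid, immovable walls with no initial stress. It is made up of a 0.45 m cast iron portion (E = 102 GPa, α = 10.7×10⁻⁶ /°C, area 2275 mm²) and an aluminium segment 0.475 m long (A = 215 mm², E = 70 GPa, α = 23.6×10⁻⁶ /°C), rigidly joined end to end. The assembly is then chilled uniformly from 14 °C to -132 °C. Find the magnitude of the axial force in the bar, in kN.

If the supports were absent, the total length change would be Σ αᵢΔT Lᵢ = 10.7×10⁻⁶×146×450 + 23.6×10⁻⁶×146×475 = 2.34 mm.
The rigid supports impose zero overall length change; the single axial force P common to all segments must satisfy P Σ Lᵢ/(AᵢEᵢ) = δ_free.
The series flexibility is Σ Lᵢ/(AᵢEᵢ) = 450/(2275×102×10³) + 475/(215×70×10³) = 3.35×10⁻⁵ mm/N.
P = 2.34 / 3.35×10⁻⁵ = 69840 N = 69.84 kN, tensile.

P ≈ 69.8 kN (tensile)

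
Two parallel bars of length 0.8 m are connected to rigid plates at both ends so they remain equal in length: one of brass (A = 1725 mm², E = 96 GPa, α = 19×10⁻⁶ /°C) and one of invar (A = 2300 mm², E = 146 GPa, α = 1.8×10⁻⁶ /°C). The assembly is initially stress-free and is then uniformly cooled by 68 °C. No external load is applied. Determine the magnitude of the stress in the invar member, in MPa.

σ ≈ 56.4 MPa (compressive)

The brass has the larger α, so on cooling it would change length more than the invar if both were free. The rigid plates force a common final length, so the brass is put into tension and the invar into compression, with equal and opposite forces P (no external load).
Compatibility of the two members (thermal + elastic change equal): (α₁ − α₂)ΔT = P·[1/(A₁E₁) + 1/(A₂E₂)].
|α₁ − α₂|·ΔT = 17.2×10⁻⁶ × 68 = 0.00117.
1/(A₁E₁) + 1/(A₂E₂) = 1/(1725×96×10³) + 1/(2300×146×10³) = 9.017×10⁻⁹ N⁻¹.
So P = 0.00117 / 9.017×10⁻⁹ = 129.7 kN.
σ_{invar} = P/A₂ = 129700/2300 = 56.4 MPa, compressive.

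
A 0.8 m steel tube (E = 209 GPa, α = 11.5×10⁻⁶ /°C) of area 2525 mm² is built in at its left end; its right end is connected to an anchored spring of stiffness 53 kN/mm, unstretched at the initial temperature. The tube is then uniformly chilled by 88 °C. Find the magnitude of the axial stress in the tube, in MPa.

The unrestrained thermal change is αΔT L = 11.5×10⁻⁶ × 88 × 800 = 0.8096 mm.
Let P be the tensile force in the spring. The tube extends elastically by PL/(AE) and the spring stretches by P/k; together these equal δ_free.
P [ L/(AE) + 1/k ] = δ_free → P [ 800/(2525×209×10³) + 1/(53×10³) ] = 0.8096.
P = 0.8096 / 2.038×10⁻⁵ = 39720 N.
σ = P/A = 39720/2525 = 15.73 MPa.

σ ≈ 15.7 MPa (tensile)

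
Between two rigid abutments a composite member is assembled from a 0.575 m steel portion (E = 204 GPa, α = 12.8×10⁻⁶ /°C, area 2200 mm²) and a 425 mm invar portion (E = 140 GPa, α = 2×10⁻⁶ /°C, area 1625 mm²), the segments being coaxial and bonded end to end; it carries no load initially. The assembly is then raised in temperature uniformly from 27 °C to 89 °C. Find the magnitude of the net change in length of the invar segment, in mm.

|ΔL| ≈ 0.249 mm

If the supports were absent, the total length change would be Σ αᵢΔT Lᵢ = 12.8×10⁻⁶×62×575 + 2×10⁻⁶×62×425 = 0.509 mm.
The rigid supports impose zero overall length change; the single axial force P common to all segments must satisfy P Σ Lᵢ/(AᵢEᵢ) = δ_free.
The series flexibility is Σ Lᵢ/(AᵢEᵢ) = 575/(2200×204×10³) + 425/(1625×140×10³) = 3.149×10⁻⁶ mm/N.
So P = 0.509 / 3.149×10⁻⁶ = 161.6 kN, compressive.
For the invar segment, free thermal change = 2×10⁻⁶×62×425 = 0.0527 mm and elastic change from P = 161600×425/(1625×140×10³) = 0.3019 mm; these oppose, so the net change is 0.249 mm (segment shortens).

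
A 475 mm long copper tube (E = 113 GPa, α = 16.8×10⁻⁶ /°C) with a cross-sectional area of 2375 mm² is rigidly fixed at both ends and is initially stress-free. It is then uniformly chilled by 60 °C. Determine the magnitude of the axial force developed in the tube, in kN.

With zero net strain, σ = E·αΔT = 113 GPa × 16.8×10⁻⁶ × 60 = 113.9 MPa.
Then P = σA = 113.9 × 2375 mm² = 270.5 kN, tensile.

P ≈ 271 kN (tensile)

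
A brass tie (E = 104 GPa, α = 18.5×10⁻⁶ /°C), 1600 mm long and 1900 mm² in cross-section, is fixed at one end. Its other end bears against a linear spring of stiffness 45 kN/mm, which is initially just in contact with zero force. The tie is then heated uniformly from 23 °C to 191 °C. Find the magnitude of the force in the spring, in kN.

P ≈ 164 kN

The unrestrained thermal change is αΔT L = 18.5×10⁻⁶ × 168 × 1600 = 4.973 mm.
Let P be the compressive force at the spring. The tie shortens elastically by PL/(AE) and the spring compresses by P/k; together these equal δ_free.
P [ L/(AE) + 1/k ] = δ_free → P [ 1600/(1900×104×10³) + 1/(45×10³) ] = 4.973.
P = 4.973 / 3.032×10⁻⁵ = 164000 N.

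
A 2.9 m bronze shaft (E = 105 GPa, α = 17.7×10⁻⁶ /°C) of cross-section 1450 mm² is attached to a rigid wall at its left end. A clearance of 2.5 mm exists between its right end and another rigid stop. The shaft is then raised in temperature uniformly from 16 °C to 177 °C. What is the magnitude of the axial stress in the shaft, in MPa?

Free thermal elongation = αΔT L = 17.7×10⁻⁶ × 161 × 2900 = 8.264 mm.
After closing the 2.5 mm clearance, 8.264 − 2.5 = 5.764 mm of expansion remains to be suppressed by the wall.
That suppressed elongation corresponds to σ = E·Δ/L = 105×10³ × 5.764/2900 = 208.7 MPa.

σ ≈ 209 MPa (compressive)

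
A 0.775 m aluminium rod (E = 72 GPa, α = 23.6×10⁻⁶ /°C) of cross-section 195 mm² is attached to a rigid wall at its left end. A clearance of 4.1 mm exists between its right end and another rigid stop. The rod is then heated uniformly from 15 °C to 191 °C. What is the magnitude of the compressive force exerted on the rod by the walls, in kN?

Free thermal elongation = αΔT L = 23.6×10⁻⁶ × 176 × 775 = 3.219 mm.
This is smaller than the 4.1 mm clearance, so the rod expands freely without reaching the stop — the stress is zero.

P ≈ 0 kN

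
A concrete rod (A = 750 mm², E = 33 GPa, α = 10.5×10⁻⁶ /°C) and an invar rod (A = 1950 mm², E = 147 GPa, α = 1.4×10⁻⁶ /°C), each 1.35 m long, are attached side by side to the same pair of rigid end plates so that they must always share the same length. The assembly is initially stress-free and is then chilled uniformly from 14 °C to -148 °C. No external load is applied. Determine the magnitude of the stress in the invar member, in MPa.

σ ≈ 17.2 MPa (compressive)

The concrete has the larger α, so on cooling it would change length more than the invar if both were free. The rigid plates force a common final length, so the concrete is put into tension and the invar into compression, with equal and opposite forces P (no external load).
Setting the final lengths equal and cancelling L: (α₁ − α₂)ΔT = P/(A₁E₁) + P/(A₂E₂).
|α₁ − α₂|·ΔT = 9.1×10⁻⁶ × 162 = 0.001474.
1/(A₁E₁) + 1/(A₂E₂) = 1/(750×33×10³) + 1/(1950×147×10³) = 4.389×10⁻⁸ N⁻¹.
So P = 0.001474 / 4.389×10⁻⁸ = 33.59 kN.
σ_{invar} = P/A₂ = 33590/1950 = 17.22 MPa, compressive.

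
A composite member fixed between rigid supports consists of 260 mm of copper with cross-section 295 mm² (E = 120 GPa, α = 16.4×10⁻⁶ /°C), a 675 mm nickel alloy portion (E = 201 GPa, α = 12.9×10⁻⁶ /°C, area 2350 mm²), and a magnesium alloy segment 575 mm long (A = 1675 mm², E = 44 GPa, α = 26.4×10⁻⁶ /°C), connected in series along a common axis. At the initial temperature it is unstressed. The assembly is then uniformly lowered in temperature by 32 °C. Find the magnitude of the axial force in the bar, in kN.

P ≈ 54.3 kN (tensile)

Free thermal contraction of the whole bar: Σ αᵢΔT Lᵢ = 16.4×10⁻⁶×32×260 + 12.9×10⁻⁶×32×675 + 26.4×10⁻⁶×32×575 = 0.9008 mm.
The walls prevent any net length change, so an axial force P (same in every segment) develops. Compatibility: P · Σ Lᵢ/(AᵢEᵢ) = δ_free.
Σ Lᵢ/(AᵢEᵢ) = 260/(295×120×10³) + 675/(2350×201×10³) + 575/(1675×44×10³) = 1.658×10⁻⁵ mm/N.
So P = 0.9008 / 1.658×10⁻⁵ = 54.35 kN, tensile.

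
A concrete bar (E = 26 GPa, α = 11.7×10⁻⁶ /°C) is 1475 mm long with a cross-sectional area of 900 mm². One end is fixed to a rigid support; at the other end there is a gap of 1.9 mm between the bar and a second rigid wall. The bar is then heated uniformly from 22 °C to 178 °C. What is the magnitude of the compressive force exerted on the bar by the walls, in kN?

Free thermal elongation = αΔT L = 11.7×10⁻⁶ × 156 × 1475 = 2.692 mm.
The gap closes (δ_free > 1.9 mm) and the wall then resists a further 2.692 − 1.9 = 0.7922 mm of expansion.
So σ = E(δ_free − g)/L = 26×10³ × 0.7922/1475 = 13.96 MPa.
P = σA = 13.96 × 900 = 12.57 kN.

P ≈ 12.6 kN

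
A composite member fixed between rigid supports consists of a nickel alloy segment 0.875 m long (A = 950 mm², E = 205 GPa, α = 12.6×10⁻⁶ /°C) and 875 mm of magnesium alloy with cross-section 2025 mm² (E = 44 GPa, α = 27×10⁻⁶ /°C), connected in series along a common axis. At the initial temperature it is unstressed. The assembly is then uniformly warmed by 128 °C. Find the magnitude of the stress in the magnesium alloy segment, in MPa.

Free thermal expansion of the whole bar: Σ αᵢΔT Lᵢ = 12.6×10⁻⁶×128×875 + 27×10⁻⁶×128×875 = 4.435 mm.
Since the ends are fixed, an axial force P builds up, equal in every segment, with P · Σ Lᵢ/(AᵢEᵢ) = δ_free.
The series flexibility is Σ Lᵢ/(AᵢEᵢ) = 875/(950×205×10³) + 875/(2025×44×10³) = 1.431×10⁻⁵ mm/N.
P = 4.435 / 1.431×10⁻⁵ = 309900 N = 309.9 kN, compressive.
σ_{magnesium alloy} = P / A = 309900 / 2025 = 153 MPa.

σ ≈ 153 MPa (compressive)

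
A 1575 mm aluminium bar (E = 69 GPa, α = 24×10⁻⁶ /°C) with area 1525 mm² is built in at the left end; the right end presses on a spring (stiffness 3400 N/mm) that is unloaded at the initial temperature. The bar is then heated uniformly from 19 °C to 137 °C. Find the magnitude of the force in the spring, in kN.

P ≈ 14.4 kN

The unrestrained thermal change is αΔT L = 24×10⁻⁶ × 118 × 1575 = 4.46 mm.
With a force P in the spring, the elastic change of the bar is PL/(AE) and that of the spring is P/k; compatibility requires their sum to equal δ_free.
So P = δ_free / [L/(AE) + 1/k] = 4.46 / [ 1575/(1525×69×10³) + 1/(3400) ].
P = 4.46 / 0.0003091 = 14430 N.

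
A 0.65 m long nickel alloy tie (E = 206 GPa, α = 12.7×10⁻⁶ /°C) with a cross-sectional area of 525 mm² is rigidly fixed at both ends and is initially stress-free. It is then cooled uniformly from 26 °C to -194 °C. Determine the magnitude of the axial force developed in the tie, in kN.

Full restraint means ε = 0, so the stress is σ = EαΔT = 206×10³ × 12.7×10⁻⁶ × 220 = 575.6 MPa.
P = AEαΔT = 525 × 206×10³ × 12.7×10⁻⁶ × 220 = 302.2 kN (tensile).

P ≈ 302 kN (tensile)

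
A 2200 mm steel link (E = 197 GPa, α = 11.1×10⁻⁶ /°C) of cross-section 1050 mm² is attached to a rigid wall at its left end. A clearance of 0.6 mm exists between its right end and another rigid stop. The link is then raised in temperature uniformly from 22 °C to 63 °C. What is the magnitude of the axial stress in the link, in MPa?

σ ≈ 35.9 MPa (compressive)

Unrestrained expansion: δ_free = αΔT L = 11.1×10⁻⁶ × 41 × 2200 = 1.001 mm.
The gap closes (δ_free > 0.6 mm) and the wall then resists a further 1.001 − 0.6 = 0.4012 mm of expansion.
Compatibility: PL/(AE) = 0.4012 mm, so σ = P/A = E × (0.4012/2200) = 35.93 MPa.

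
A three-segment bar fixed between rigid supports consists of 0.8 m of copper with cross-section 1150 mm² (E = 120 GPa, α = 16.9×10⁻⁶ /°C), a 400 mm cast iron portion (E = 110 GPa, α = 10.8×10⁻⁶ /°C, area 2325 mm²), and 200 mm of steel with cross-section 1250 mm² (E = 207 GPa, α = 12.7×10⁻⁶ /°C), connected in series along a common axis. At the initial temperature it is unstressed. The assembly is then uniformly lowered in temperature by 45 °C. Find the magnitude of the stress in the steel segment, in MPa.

σ ≈ 90.2 MPa (tensile)

If the supports were absent, the total length change would be Σ αᵢΔT Lᵢ = 16.9×10⁻⁶×45×800 + 10.8×10⁻⁶×45×400 + 12.7×10⁻⁶×45×200 = 0.9171 mm.
Since the ends are fixed, an axial force P builds up, equal in every segment, with P · Σ Lᵢ/(AᵢEᵢ) = δ_free.
The series flexibility is Σ Lᵢ/(AᵢEᵢ) = 800/(1150×120×10³) + 400/(2325×110×10³) + 200/(1250×207×10³) = 8.134×10⁻⁶ mm/N.
So P = 0.9171 / 8.134×10⁻⁶ = 112.7 kN, tensile.
σ_{steel} = P / A = 112700 / 1250 = 90.2 MPa.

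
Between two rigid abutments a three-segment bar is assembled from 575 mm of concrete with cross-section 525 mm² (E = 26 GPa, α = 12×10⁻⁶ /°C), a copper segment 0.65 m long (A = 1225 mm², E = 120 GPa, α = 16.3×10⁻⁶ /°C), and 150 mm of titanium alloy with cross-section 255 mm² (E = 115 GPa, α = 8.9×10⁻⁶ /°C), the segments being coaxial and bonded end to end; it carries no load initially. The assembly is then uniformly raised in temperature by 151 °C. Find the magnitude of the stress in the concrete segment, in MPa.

σ ≈ 105 MPa (compressive)

If the supports were absent, the total length change would be Σ αᵢΔT Lᵢ = 12×10⁻⁶×151×575 + 16.3×10⁻⁶×151×650 + 8.9×10⁻⁶×151×150 = 2.843 mm.
Since the ends are fixed, an axial force P builds up, equal in every segment, with P · Σ Lᵢ/(AᵢEᵢ) = δ_free.
The series flexibility is Σ Lᵢ/(AᵢEᵢ) = 575/(525×26×10³) + 650/(1225×120×10³) + 150/(255×115×10³) = 5.166×10⁻⁵ mm/N.
So P = 2.843 / 5.166×10⁻⁵ = 55.04 kN, compressive.
σ_{concrete} = P / A = 55040 / 525 = 104.8 MPa.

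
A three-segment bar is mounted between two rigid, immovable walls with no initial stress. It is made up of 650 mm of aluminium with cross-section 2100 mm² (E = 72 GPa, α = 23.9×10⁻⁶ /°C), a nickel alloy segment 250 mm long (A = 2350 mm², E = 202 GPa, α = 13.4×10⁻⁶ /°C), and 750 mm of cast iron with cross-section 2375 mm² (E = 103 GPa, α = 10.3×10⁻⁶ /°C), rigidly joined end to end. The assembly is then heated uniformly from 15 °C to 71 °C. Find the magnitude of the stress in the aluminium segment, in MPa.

σ ≈ 89.9 MPa (compressive)

Free thermal expansion of the whole bar: Σ αᵢΔT Lᵢ = 23.9×10⁻⁶×56×650 + 13.4×10⁻⁶×56×250 + 10.3×10⁻⁶×56×750 = 1.49 mm.
Since the ends are fixed, an axial force P builds up, equal in every segment, with P · Σ Lᵢ/(AᵢEᵢ) = δ_free.
Σ Lᵢ/(AᵢEᵢ) = 650/(2100×72×10³) + 250/(2350×202×10³) + 750/(2375×103×10³) = 7.892×10⁻⁶ mm/N.
Hence P = δ_free / Σ(L/AE) = 1.49/7.892×10⁻⁶ = 188.8 kN (compressive).
σ_{aluminium} = P / A = 188800 / 2100 = 89.92 MPa.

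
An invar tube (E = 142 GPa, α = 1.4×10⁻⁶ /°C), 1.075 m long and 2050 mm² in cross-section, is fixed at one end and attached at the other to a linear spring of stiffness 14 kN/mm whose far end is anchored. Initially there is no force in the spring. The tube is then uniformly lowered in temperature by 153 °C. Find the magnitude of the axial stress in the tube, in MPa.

The unrestrained thermal change is αΔT L = 1.4×10⁻⁶ × 153 × 1075 = 0.2303 mm.
With a force P in the spring, the elastic change of the tube is PL/(AE) and that of the spring is P/k; compatibility requires their sum to equal δ_free.
So P = δ_free / [L/(AE) + 1/k] = 0.2303 / [ 1075/(2050×142×10³) + 1/(14×10³) ].
P = 0.2303 / 7.512×10⁻⁵ = 3065 N.
σ = P/A = 3065/2050 = 1.495 MPa.

σ ≈ 1.5 MPa (tensile)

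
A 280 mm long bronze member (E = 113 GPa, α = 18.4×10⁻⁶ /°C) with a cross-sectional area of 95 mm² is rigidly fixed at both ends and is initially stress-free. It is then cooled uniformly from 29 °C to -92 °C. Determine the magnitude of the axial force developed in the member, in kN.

P ≈ 23.9 kN (tensile)

With zero net strain, σ = E·αΔT = 113 GPa × 18.4×10⁻⁶ × 121 = 251.6 MPa.
P = AEαΔT = 95 × 113×10³ × 18.4×10⁻⁶ × 121 = 23.9 kN (tensile).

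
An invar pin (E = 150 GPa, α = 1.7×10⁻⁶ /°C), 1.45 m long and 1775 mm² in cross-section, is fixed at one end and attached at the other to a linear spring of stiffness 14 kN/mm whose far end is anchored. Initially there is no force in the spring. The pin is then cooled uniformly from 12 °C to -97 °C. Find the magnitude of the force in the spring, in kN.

If the spring were absent the pin would shorten by αΔT L = 1.7×10⁻⁶ × 109 × 1450 = 0.2687 mm.
With a force P in the spring, the elastic change of the pin is PL/(AE) and that of the spring is P/k; compatibility requires their sum to equal δ_free.
So P = δ_free / [L/(AE) + 1/k] = 0.2687 / [ 1450/(1775×150×10³) + 1/(14×10³) ].
P = 0.2687 / 7.687×10⁻⁵ = 3495 N.

P ≈ 3.5 kN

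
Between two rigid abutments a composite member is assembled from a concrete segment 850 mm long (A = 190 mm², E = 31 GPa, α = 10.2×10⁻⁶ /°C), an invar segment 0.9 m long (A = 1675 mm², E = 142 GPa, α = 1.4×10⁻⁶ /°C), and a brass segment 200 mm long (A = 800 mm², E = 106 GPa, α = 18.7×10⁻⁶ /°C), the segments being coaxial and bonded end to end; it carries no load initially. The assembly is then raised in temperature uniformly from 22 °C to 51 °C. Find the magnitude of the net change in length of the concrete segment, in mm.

Free thermal expansion of the whole bar: Σ αᵢΔT Lᵢ = 10.2×10⁻⁶×29×850 + 1.4×10⁻⁶×29×900 + 18.7×10⁻⁶×29×200 = 0.3964 mm.
Since the ends are fixed, an axial force P builds up, equal in every segment, with P · Σ Lᵢ/(AᵢEᵢ) = δ_free.
Σ Lᵢ/(AᵢEᵢ) = 850/(190×31×10³) + 900/(1675×142×10³) + 200/(800×106×10³) = 0.0001505 mm/N.
So P = 0.3964 / 0.0001505 = 2.635 kN, compressive.
For the concrete segment, free thermal change = 10.2×10⁻⁶×29×850 = 0.2514 mm and elastic change from P = 2635×850/(190×31×10³) = 0.3802 mm; these oppose, so the net change is 0.129 mm (segment shortens).

|ΔL| ≈ 0.129 mm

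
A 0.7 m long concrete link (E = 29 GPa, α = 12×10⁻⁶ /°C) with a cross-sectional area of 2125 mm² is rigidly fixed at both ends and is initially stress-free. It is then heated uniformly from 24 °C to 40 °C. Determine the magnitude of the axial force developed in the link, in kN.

With zero net strain, σ = E·αΔT = 29 GPa × 12×10⁻⁶ × 16 = 5.568 MPa.
Axial force P = σA = 5.568 × 2125 = 11830 N = 11.83 kN, compressive.

P ≈ 11.8 kN (compressive)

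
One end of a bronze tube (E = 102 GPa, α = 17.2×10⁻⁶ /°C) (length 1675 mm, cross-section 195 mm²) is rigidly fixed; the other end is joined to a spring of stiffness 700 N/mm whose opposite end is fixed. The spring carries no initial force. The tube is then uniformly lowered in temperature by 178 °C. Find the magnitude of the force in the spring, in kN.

Free thermal contraction: δ_free = αΔT L = 17.2×10⁻⁶ × 178 × 1675 = 5.128 mm.
Let P be the tensile force in the spring. The tube extends elastically by PL/(AE) and the spring stretches by P/k; together these equal δ_free.
P [ L/(AE) + 1/k ] = δ_free → P [ 1675/(195×102×10³) + 1/(700) ] = 5.128.
P = 5.128 / 0.001513 = 3390 N.

P ≈ 3.39 kN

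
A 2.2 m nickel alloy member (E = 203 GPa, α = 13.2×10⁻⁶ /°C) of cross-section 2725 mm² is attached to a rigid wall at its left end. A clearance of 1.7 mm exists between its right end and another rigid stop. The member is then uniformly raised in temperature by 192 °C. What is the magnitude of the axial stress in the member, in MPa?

σ ≈ 358 MPa (compressive)

If the wall were absent the member would grow by αΔT L = 13.2×10⁻⁶ × 192 × 2200 = 5.576 mm.
After closing the 1.7 mm clearance, 5.576 − 1.7 = 3.876 mm of expansion remains to be suppressed by the wall.
Compatibility: PL/(AE) = 3.876 mm, so σ = P/A = E × (3.876/2200) = 357.6 MPa.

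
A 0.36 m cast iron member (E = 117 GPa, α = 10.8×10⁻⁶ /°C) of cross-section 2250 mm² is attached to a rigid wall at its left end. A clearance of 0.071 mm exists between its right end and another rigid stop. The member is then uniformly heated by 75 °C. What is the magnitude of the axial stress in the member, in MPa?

σ ≈ 71.7 MPa (compressive)

Unrestrained expansion: δ_free = αΔT L = 10.8×10⁻⁶ × 75 × 360 = 0.2916 mm.
This exceeds the 0.071 mm gap, so the wall pushes back. The portion of expansion that must be recovered elastically is δ_free − gap = 0.2916 − 0.071 = 0.2206 mm.
Compatibility: PL/(AE) = 0.2206 mm, so σ = P/A = E × (0.2206/360) = 71.69 MPa.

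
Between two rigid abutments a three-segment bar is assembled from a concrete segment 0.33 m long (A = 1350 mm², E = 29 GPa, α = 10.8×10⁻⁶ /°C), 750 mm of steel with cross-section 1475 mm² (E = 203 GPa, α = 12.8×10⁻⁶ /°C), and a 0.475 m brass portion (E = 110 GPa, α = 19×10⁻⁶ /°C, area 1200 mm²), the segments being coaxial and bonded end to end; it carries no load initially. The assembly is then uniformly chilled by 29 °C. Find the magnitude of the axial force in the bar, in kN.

With the walls removed the bar would change length by δ_free = Σ αᵢΔT Lᵢ = 10.8×10⁻⁶×29×330 + 12.8×10⁻⁶×29×750 + 19×10⁻⁶×29×475 = 0.6435 mm.
The walls prevent any net length change, so an axial force P (same in every segment) develops. Compatibility: P · Σ Lᵢ/(AᵢEᵢ) = δ_free.
Σ Lᵢ/(AᵢEᵢ) = 330/(1350×29×10³) + 750/(1475×203×10³) + 475/(1200×110×10³) = 1.453×10⁻⁵ mm/N.
Hence P = δ_free / Σ(L/AE) = 0.6435/1.453×10⁻⁵ = 44.28 kN (tensile).

P ≈ 44.3 kN (tensile)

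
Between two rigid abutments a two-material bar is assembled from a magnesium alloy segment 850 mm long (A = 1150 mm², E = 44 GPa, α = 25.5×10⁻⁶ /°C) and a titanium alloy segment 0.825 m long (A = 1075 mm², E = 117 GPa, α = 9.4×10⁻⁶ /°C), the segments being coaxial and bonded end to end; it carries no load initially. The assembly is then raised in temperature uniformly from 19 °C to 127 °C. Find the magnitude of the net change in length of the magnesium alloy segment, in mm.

|ΔL| ≈ 0.055 mm

With the walls removed the bar would change length by δ_free = Σ αᵢΔT Lᵢ = 25.5×10⁻⁶×108×850 + 9.4×10⁻⁶×108×825 = 3.178 mm.
The walls prevent any net length change, so an axial force P (same in every segment) develops. Compatibility: P · Σ Lᵢ/(AᵢEᵢ) = δ_free.
The series flexibility is Σ Lᵢ/(AᵢEᵢ) = 850/(1150×44×10³) + 825/(1075×117×10³) = 2.336×10⁻⁵ mm/N.
Hence P = δ_free / Σ(L/AE) = 3.178/2.336×10⁻⁵ = 136.1 kN (compressive).
For the magnesium alloy segment, free thermal change = 25.5×10⁻⁶×108×850 = 2.341 mm and elastic change from P = 136100×850/(1150×44×10³) = 2.286 mm; these oppose, so the net change is 0.055 mm (segment lengthens).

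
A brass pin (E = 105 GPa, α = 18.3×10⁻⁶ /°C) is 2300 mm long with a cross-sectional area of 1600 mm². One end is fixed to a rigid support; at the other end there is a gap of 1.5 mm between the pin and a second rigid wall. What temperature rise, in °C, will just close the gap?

Contact occurs when the free expansion equals the gap: αΔT L = 1.5 mm.
So ΔT = g/(αL) = 1.5/(18.3×10⁻⁶ × 2300) = 35.64 °C.

ΔT ≈ 35.6 °C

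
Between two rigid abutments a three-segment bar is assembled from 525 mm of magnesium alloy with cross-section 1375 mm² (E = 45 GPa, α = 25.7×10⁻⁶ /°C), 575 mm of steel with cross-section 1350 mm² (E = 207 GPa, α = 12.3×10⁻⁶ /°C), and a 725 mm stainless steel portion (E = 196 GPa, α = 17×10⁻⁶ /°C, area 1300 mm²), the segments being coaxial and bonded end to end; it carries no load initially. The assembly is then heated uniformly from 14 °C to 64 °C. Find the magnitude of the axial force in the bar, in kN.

P ≈ 123 kN (compressive)

Free thermal expansion of the whole bar: Σ αᵢΔT Lᵢ = 25.7×10⁻⁶×50×525 + 12.3×10⁻⁶×50×575 + 17×10⁻⁶×50×725 = 1.644 mm.
The rigid supports impose zero overall length change; the single axial force P common to all segments must satisfy P Σ Lᵢ/(AᵢEᵢ) = δ_free.
Σ Lᵢ/(AᵢEᵢ) = 525/(1375×45×10³) + 575/(1350×207×10³) + 725/(1300×196×10³) = 1.339×10⁻⁵ mm/N.
So P = 1.644 / 1.339×10⁻⁵ = 122.8 kN, compressive.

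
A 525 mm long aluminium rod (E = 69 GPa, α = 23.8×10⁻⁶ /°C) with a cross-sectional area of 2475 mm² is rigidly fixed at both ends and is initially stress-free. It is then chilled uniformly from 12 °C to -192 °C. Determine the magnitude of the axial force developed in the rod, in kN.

The ends cannot move, so σ = EαΔT = 69×10³ × 23.8×10⁻⁶ × 204 = 335 MPa.
Axial force P = σA = 335 × 2475 = 829100 N = 829.1 kN, tensile.

P ≈ 829 kN (tensile)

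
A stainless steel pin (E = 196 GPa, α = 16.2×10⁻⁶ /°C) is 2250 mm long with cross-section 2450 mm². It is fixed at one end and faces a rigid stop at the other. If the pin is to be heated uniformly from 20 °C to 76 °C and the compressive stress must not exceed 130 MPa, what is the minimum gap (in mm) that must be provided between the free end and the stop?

With no wall the pin would lengthen by αΔT L = 16.2×10⁻⁶ × 56 × 2250 = 2.041 mm.
At the allowable stress the elastic shortening the wall may impose is σL/E = 130 × 2250 / (196×10³) = 1.492 mm.
The gap must absorb the remainder: g_min = 2.041 − 1.492 = 0.5489 mm.

g ≈ 0.549 mm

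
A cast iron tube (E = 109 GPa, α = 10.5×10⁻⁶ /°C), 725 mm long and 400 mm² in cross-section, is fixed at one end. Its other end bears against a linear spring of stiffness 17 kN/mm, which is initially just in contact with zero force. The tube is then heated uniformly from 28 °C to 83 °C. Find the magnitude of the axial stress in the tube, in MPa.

If the spring were absent the tube would lengthen by αΔT L = 10.5×10⁻⁶ × 55 × 725 = 0.4187 mm.
Let P be the compressive force at the spring. The tube shortens elastically by PL/(AE) and the spring compresses by P/k; together these equal δ_free.
P [ L/(AE) + 1/k ] = δ_free → P [ 725/(400×109×10³) + 1/(17×10³) ] = 0.4187.
P = 0.4187 / 7.545×10⁻⁵ = 5549 N.
σ = P/A = 5549/400 = 13.87 MPa.

σ ≈ 13.9 MPa (compressive)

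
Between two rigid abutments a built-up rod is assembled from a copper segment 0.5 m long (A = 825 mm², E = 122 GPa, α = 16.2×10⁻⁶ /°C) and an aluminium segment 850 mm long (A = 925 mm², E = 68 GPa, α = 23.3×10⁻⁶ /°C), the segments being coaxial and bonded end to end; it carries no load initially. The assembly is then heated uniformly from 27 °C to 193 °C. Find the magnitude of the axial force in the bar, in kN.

Free thermal expansion of the whole bar: Σ αᵢΔT Lᵢ = 16.2×10⁻⁶×166×500 + 23.3×10⁻⁶×166×850 = 4.632 mm.
The walls prevent any net length change, so an axial force P (same in every segment) develops. Compatibility: P · Σ Lᵢ/(AᵢEᵢ) = δ_free.
The series flexibility is Σ Lᵢ/(AᵢEᵢ) = 500/(825×122×10³) + 850/(925×68×10³) = 1.848×10⁻⁵ mm/N.
P = 4.632 / 1.848×10⁻⁵ = 250600 N = 250.6 kN, compressive.

P ≈ 251 kN (compressive)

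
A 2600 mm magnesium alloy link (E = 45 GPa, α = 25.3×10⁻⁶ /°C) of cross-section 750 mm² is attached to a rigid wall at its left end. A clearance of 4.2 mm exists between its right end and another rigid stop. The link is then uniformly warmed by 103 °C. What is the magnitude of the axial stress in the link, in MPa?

Unrestrained expansion: δ_free = αΔT L = 25.3×10⁻⁶ × 103 × 2600 = 6.775 mm.
The gap closes (δ_free > 4.2 mm) and the wall then resists a further 6.775 − 4.2 = 2.575 mm of expansion.
That suppressed elongation corresponds to σ = E·Δ/L = 45×10³ × 2.575/2600 = 44.57 MPa.

σ ≈ 44.6 MPa (compressive)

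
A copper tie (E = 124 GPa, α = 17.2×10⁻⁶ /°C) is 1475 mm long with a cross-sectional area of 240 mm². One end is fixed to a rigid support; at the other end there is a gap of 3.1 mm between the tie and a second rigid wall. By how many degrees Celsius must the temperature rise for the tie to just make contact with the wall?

ΔT ≈ 122 °C

Contact occurs when the free expansion equals the gap: αΔT L = 3.1 mm.
ΔT = 3.1 / (17.2×10⁻⁶ × 1475) = 122.2 °C.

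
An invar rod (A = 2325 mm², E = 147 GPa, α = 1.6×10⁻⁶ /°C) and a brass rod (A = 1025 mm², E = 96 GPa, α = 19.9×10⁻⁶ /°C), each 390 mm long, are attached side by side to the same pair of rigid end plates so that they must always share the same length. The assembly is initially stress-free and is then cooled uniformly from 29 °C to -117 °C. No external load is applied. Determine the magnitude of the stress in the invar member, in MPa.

Both members must finish at the same length. With the larger α, the brass tends to over-contract; the plates restrain it, putting the brass in tension and the invar in compression. With no external load the two internal forces are equal and opposite, magnitude P.
Equating the net (thermal + elastic) strains gives |α₁ − α₂|·ΔT = P·[1/(A₁E₁) + 1/(A₂E₂)].
|α₁ − α₂|·ΔT = 18.3×10⁻⁶ × 146 = 0.002672.
1/(A₁E₁) + 1/(A₂E₂) = 1/(2325×147×10³) + 1/(1025×96×10³) = 1.309×10⁻⁸ N⁻¹.
So P = 0.002672 / 1.309×10⁻⁸ = 204.1 kN.
σ_{invar} = P/A₁ = 204100/2325 = 87.8 MPa, compressive.

σ ≈ 87.8 MPa (compressive)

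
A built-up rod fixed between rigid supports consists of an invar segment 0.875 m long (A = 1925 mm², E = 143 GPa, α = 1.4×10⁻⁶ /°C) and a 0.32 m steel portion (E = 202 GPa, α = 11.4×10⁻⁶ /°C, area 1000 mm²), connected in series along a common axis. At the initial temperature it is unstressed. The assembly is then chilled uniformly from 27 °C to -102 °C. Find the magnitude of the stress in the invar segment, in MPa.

With the walls removed the bar would change length by δ_free = Σ αᵢΔT Lᵢ = 1.4×10⁻⁶×129×875 + 11.4×10⁻⁶×129×320 = 0.6286 mm.
The rigid supports impose zero overall length change; the single axial force P common to all segments must satisfy P Σ Lᵢ/(AᵢEᵢ) = δ_free.
The series flexibility is Σ Lᵢ/(AᵢEᵢ) = 875/(1925×143×10³) + 320/(1000×202×10³) = 4.763×10⁻⁶ mm/N.
P = 0.6286 / 4.763×10⁻⁶ = 132000 N = 132 kN, tensile.
σ_{invar} = P / A = 132000 / 1925 = 68.56 MPa.

σ ≈ 68.6 MPa (tensile)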